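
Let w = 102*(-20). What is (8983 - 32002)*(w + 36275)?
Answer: -788055465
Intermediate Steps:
w = -2040
(8983 - 32002)*(w + 36275) = (8983 - 32002)*(-2040 + 36275) = -23019*34235 = -788055465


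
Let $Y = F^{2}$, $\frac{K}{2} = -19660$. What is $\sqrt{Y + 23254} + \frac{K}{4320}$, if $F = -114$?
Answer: $- \frac{983}{108} + 25 \sqrt{58} \approx 181.29$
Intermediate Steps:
$K = -39320$ ($K = 2 \left(-19660\right) = -39320$)
$Y = 12996$ ($Y = \left(-114\right)^{2} = 12996$)
$\sqrt{Y + 23254} + \frac{K}{4320} = \sqrt{12996 + 23254} - \frac{39320}{4320} = \sqrt{36250} - \frac{983}{108} = 25 \sqrt{58} - \frac{983}{108} = - \frac{983}{108} + 25 \sqrt{58}$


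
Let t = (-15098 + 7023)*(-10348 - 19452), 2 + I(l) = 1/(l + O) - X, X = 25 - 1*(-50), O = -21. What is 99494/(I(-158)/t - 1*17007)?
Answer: -267848201594375/45784613791799 ≈ -5.8502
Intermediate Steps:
X = 75 (X = 25 + 50 = 75)
I(l) = -77 + 1/(-21 + l) (I(l) = -2 + (1/(l - 21) - 1*75) = -2 + (1/(-21 + l) - 75) = -2 + (-75 + 1/(-21 + l)) = -77 + 1/(-21 + l))
t = 240635000 (t = -8075*(-29800) = 240635000)
99494/(I(-158)/t - 1*17007) = 99494/(((1618 - 77*(-158))/(-21 - 158))/240635000 - 1*17007) = 99494/(((1618 + 12166)/(-179))*(1/240635000) - 17007) = 99494/(-1/179*13784*(1/240635000) - 17007) = 99494/(-13784/179*1/240635000 - 17007) = 99494/(-1723/5384208125 - 17007) = 99494/(-91569227583598/5384208125) = 99494*(-5384208125/91569227583598) = -267848201594375/45784613791799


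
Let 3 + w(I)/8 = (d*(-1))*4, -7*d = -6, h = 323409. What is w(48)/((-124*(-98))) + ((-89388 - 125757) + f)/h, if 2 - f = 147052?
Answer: -3865772840/3438807897 ≈ -1.1242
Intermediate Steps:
f = -147050 (f = 2 - 1*147052 = 2 - 147052 = -147050)
d = 6/7 (d = -⅐*(-6) = 6/7 ≈ 0.85714)
w(I) = -360/7 (w(I) = -24 + 8*(((6/7)*(-1))*4) = -24 + 8*(-6/7*4) = -24 + 8*(-24/7) = -24 - 192/7 = -360/7)
w(48)/((-124*(-98))) + ((-89388 - 125757) + f)/h = -360/(7*((-124*(-98)))) + ((-89388 - 125757) - 147050)/323409 = -360/7/12152 + (-215145 - 147050)*(1/323409) = -360/7*1/12152 - 362195*1/323409 = -45/10633 - 362195/323409 = -3865772840/3438807897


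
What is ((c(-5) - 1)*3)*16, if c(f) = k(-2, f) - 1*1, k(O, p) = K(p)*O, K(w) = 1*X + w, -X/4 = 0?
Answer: 384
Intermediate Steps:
X = 0 (X = -4*0 = 0)
K(w) = w (K(w) = 1*0 + w = 0 + w = w)
k(O, p) = O*p (k(O, p) = p*O = O*p)
c(f) = -1 - 2*f (c(f) = -2*f - 1*1 = -2*f - 1 = -1 - 2*f)
((c(-5) - 1)*3)*16 = (((-1 - 2*(-5)) - 1)*3)*16 = (((-1 + 10) - 1)*3)*16 = ((9 - 1)*3)*16 = (8*3)*16 = 24*16 = 384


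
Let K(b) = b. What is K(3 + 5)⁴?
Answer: 4096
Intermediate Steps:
K(3 + 5)⁴ = (3 + 5)⁴ = 8⁴ = 4096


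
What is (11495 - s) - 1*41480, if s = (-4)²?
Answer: -30001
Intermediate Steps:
s = 16
(11495 - s) - 1*41480 = (11495 - 1*16) - 1*41480 = (11495 - 16) - 41480 = 11479 - 41480 = -30001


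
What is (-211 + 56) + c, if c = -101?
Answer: -256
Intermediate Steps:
(-211 + 56) + c = (-211 + 56) - 101 = -155 - 101 = -256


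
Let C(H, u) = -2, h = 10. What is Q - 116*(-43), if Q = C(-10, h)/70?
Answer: 174579/35 ≈ 4988.0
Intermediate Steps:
Q = -1/35 (Q = -2/70 = -2*1/70 = -1/35 ≈ -0.028571)
Q - 116*(-43) = -1/35 - 116*(-43) = -1/35 + 4988 = 174579/35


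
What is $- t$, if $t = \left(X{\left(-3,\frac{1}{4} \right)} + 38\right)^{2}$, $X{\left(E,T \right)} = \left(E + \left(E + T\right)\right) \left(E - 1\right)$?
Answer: $-3721$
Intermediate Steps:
$X{\left(E,T \right)} = \left(-1 + E\right) \left(T + 2 E\right)$ ($X{\left(E,T \right)} = \left(T + 2 E\right) \left(-1 + E\right) = \left(-1 + E\right) \left(T + 2 E\right)$)
$t = 3721$ ($t = \left(\left(- \frac{1}{4} - -6 + 2 \left(-3\right)^{2} - \frac{3}{4}\right) + 38\right)^{2} = \left(\left(\left(-1\right) \frac{1}{4} + 6 + 2 \cdot 9 - \frac{3}{4}\right) + 38\right)^{2} = \left(\left(- \frac{1}{4} + 6 + 18 - \frac{3}{4}\right) + 38\right)^{2} = \left(23 + 38\right)^{2} = 61^{2} = 3721$)
$- t = \left(-1\right) 3721 = -3721$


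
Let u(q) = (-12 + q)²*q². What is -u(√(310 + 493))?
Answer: -760441 + 19272*√803 ≈ -2.1433e+5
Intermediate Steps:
u(q) = q²*(-12 + q)²
-u(√(310 + 493)) = -(√(310 + 493))²*(-12 + √(310 + 493))² = -(√803)²*(-12 + √803)² = -803*(-12 + √803)²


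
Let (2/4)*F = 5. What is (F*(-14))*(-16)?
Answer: 2240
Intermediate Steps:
F = 10 (F = 2*5 = 10)
(F*(-14))*(-16) = (10*(-14))*(-16) = -140*(-16) = 2240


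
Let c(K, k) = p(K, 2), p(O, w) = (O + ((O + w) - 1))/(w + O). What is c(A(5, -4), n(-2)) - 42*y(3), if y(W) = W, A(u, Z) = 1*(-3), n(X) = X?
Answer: -121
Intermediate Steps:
A(u, Z) = -3
p(O, w) = (-1 + w + 2*O)/(O + w) (p(O, w) = (O + (-1 + O + w))/(O + w) = (-1 + w + 2*O)/(O + w))
c(K, k) = (1 + 2*K)/(2 + K) (c(K, k) = (-1 + 2 + 2*K)/(K + 2) = (1 + 2*K)/(2 + K))
c(A(5, -4), n(-2)) - 42*y(3) = (1 + 2*(-3))/(2 - 3) - 42*3 = (1 - 6)/(-1) - 126 = -1*(-5) - 126 = 5 - 126 = -121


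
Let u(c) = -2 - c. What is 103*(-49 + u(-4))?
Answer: -4841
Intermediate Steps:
103*(-49 + u(-4)) = 103*(-49 + (-2 - 1*(-4))) = 103*(-49 + (-2 + 4)) = 103*(-49 + 2) = 103*(-47) = -4841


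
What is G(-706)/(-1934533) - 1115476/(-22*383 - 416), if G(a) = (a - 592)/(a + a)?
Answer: 761747568976695/6038114697458 ≈ 126.16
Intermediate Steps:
G(a) = (-592 + a)/(2*a) (G(a) = (-592 + a)/((2*a)) = (-592 + a)*(1/(2*a)) = (-592 + a)/(2*a))
G(-706)/(-1934533) - 1115476/(-22*383 - 416) = ((1/2)*(-592 - 706)/(-706))/(-1934533) - 1115476/(-22*383 - 416) = ((1/2)*(-1/706)*(-1298))*(-1/1934533) - 1115476/(-8426 - 416) = (649/706)*(-1/1934533) - 1115476/(-8842) = -649/1365780298 - 1115476*(-1/8842) = -649/1365780298 + 557738/4421 = 761747568976695/6038114697458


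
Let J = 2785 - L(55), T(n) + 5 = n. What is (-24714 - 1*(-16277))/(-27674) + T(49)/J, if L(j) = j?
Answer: 12125333/37775010 ≈ 0.32099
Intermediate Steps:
T(n) = -5 + n
J = 2730 (J = 2785 - 1*55 = 2785 - 55 = 2730)
(-24714 - 1*(-16277))/(-27674) + T(49)/J = (-24714 - 1*(-16277))/(-27674) + (-5 + 49)/2730 = (-24714 + 16277)*(-1/27674) + 44*(1/2730) = -8437*(-1/27674) + 22/1365 = 8437/27674 + 22/1365 = 12125333/37775010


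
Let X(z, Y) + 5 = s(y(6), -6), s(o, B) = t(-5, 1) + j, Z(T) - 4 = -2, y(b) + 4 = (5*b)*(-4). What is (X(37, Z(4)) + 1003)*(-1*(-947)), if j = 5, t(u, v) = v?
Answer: 950788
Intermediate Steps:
y(b) = -4 - 20*b (y(b) = -4 + (5*b)*(-4) = -4 - 20*b)
Z(T) = 2 (Z(T) = 4 - 2 = 2)
s(o, B) = 6 (s(o, B) = 1 + 5 = 6)
X(z, Y) = 1 (X(z, Y) = -5 + 6 = 1)
(X(37, Z(4)) + 1003)*(-1*(-947)) = (1 + 1003)*(-1*(-947)) = 1004*947 = 950788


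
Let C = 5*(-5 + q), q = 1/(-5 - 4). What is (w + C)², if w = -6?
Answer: 80656/81 ≈ 995.75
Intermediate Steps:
q = -⅑ (q = 1/(-9) = -⅑ ≈ -0.11111)
C = -230/9 (C = 5*(-5 - ⅑) = 5*(-46/9) = -230/9 ≈ -25.556)
(w + C)² = (-6 - 230/9)² = (-284/9)² = 80656/81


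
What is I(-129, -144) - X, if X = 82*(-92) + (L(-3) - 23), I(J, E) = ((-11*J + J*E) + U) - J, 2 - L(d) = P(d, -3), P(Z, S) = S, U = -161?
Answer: 27525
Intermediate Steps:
L(d) = 5 (L(d) = 2 - 1*(-3) = 2 + 3 = 5)
I(J, E) = -161 - 12*J + E*J (I(J, E) = ((-11*J + J*E) - 161) - J = ((-11*J + E*J) - 161) - J = (-161 - 11*J + E*J) - J = -161 - 12*J + E*J)
X = -7562 (X = 82*(-92) + (5 - 23) = -7544 - 18 = -7562)
I(-129, -144) - X = (-161 - 12*(-129) - 144*(-129)) - 1*(-7562) = (-161 + 1548 + 18576) + 7562 = 19963 + 7562 = 27525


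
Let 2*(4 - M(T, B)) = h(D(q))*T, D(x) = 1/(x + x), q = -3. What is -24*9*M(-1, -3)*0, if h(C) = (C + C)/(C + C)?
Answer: 0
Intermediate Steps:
D(x) = 1/(2*x)
h(C) = 1 (h(C) = (2*C)/((2*C)) = (2*C)*(1/(2*C)) = 1)
M(T, B) = 4 - T/2
-24*9*M(-1, -3)*0 = -24*9*(4 - ½*(-1))*0 = -24*9*(4 + ½)*0 = -24*9*(9/2)*0 = -972*0 = -24*0 = 0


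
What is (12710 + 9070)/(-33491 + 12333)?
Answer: -10890/10579 ≈ -1.0294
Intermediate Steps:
(12710 + 9070)/(-33491 + 12333) = 21780/(-21158) = 21780*(-1/21158) = -10890/10579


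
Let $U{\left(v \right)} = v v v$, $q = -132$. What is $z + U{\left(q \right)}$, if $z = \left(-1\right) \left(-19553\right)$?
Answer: $-2280415$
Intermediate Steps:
$z = 19553$
$U{\left(v \right)} = v^{3}$ ($U{\left(v \right)} = v^{2} v = v^{3}$)
$z + U{\left(q \right)} = 19553 + \left(-132\right)^{3} = 19553 - 2299968 = -2280415$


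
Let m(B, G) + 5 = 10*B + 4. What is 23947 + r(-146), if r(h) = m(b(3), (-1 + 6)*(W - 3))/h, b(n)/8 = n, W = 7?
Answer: 3496023/146 ≈ 23945.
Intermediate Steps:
b(n) = 8*n
m(B, G) = -1 + 10*B (m(B, G) = -5 + (10*B + 4) = -5 + (4 + 10*B) = -1 + 10*B)
r(h) = 239/h (r(h) = (-1 + 10*(8*3))/h = (-1 + 10*24)/h = (-1 + 240)/h = 239/h)
23947 + r(-146) = 23947 + 239/(-146) = 23947 + 239*(-1/146) = 23947 - 239/146 = 3496023/146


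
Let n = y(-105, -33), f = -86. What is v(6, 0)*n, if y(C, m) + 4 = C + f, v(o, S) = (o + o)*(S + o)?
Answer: -14040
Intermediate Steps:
v(o, S) = 2*o*(S + o) (v(o, S) = (2*o)*(S + o) = 2*o*(S + o))
y(C, m) = -90 + C (y(C, m) = -4 + (C - 86) = -4 + (-86 + C) = -90 + C)
n = -195 (n = -90 - 105 = -195)
v(6, 0)*n = (2*6*(0 + 6))*(-195) = (2*6*6)*(-195) = 72*(-195) = -14040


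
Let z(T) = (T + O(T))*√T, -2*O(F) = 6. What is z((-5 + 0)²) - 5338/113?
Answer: 7092/113 ≈ 62.761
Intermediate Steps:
O(F) = -3 (O(F) = -½*6 = -3)
z(T) = √T*(-3 + T) (z(T) = (T - 3)*√T = (-3 + T)*√T = √T*(-3 + T))
z((-5 + 0)²) - 5338/113 = √((-5 + 0)²)*(-3 + (-5 + 0)²) - 5338/113 = √((-5)²)*(-3 + (-5)²) - 5338/113 = √25*(-3 + 25) - 34*157/113 = 5*22 - 5338/113 = 110 - 5338/113 = 7092/113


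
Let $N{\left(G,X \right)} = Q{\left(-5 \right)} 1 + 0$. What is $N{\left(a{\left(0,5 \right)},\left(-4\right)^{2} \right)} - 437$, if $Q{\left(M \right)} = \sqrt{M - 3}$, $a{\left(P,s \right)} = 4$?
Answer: $-437 + 2 i \sqrt{2} \approx -437.0 + 2.8284 i$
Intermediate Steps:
$Q{\left(M \right)} = \sqrt{-3 + M}$
$N{\left(G,X \right)} = 2 i \sqrt{2}$ ($N{\left(G,X \right)} = \sqrt{-3 - 5} \cdot 1 + 0 = \sqrt{-8} \cdot 1 + 0 = 2 i \sqrt{2} \cdot 1 + 0 = 2 i \sqrt{2} + 0 = 2 i \sqrt{2}$)
$N{\left(a{\left(0,5 \right)},\left(-4\right)^{2} \right)} - 437 = 2 i \sqrt{2} - 437 = -437 + 2 i \sqrt{2}$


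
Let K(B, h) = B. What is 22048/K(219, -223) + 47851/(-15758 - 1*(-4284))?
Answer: 242499383/2512806 ≈ 96.505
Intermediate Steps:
22048/K(219, -223) + 47851/(-15758 - 1*(-4284)) = 22048/219 + 47851/(-15758 - 1*(-4284)) = 22048*(1/219) + 47851/(-15758 + 4284) = 22048/219 + 47851/(-11474) = 22048/219 + 47851*(-1/11474) = 22048/219 - 47851/11474 = 242499383/2512806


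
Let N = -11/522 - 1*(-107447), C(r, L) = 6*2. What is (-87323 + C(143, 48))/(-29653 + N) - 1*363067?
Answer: -14743636233961/40608457 ≈ -3.6307e+5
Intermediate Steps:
C(r, L) = 12
N = 56087323/522 (N = -11*1/522 + 107447 = -11/522 + 107447 = 56087323/522 ≈ 1.0745e+5)
(-87323 + C(143, 48))/(-29653 + N) - 1*363067 = (-87323 + 12)/(-29653 + 56087323/522) - 1*363067 = -87311/40608457/522 - 363067 = -87311*522/40608457 - 363067 = -45576342/40608457 - 363067 = -14743636233961/40608457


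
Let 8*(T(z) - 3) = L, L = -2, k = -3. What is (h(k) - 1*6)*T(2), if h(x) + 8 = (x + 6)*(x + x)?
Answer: -88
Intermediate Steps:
T(z) = 11/4 (T(z) = 3 + (⅛)*(-2) = 3 - ¼ = 11/4)
h(x) = -8 + 2*x*(6 + x) (h(x) = -8 + (x + 6)*(x + x) = -8 + (6 + x)*(2*x) = -8 + 2*x*(6 + x))
(h(k) - 1*6)*T(2) = ((-8 + 2*(-3)² + 12*(-3)) - 1*6)*(11/4) = ((-8 + 2*9 - 36) - 6)*(11/4) = ((-8 + 18 - 36) - 6)*(11/4) = (-26 - 6)*(11/4) = -32*11/4 = -88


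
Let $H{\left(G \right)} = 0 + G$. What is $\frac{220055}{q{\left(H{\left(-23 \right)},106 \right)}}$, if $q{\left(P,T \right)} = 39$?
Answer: $\frac{220055}{39} \approx 5642.4$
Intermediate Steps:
$H{\left(G \right)} = G$
$\frac{220055}{q{\left(H{\left(-23 \right)},106 \right)}} = \frac{220055}{39}$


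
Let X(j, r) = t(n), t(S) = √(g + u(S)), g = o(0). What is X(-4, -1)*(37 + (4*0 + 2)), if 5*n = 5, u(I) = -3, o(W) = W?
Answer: 39*I*√3 ≈ 67.55*I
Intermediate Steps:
n = 1 (n = (⅕)*5 = 1)
g = 0
t(S) = I*√3 (t(S) = √(0 - 3) = √(-3) = I*√3)
X(j, r) = I*√3
X(-4, -1)*(37 + (4*0 + 2)) = (I*√3)*(37 + (4*0 + 2)) = (I*√3)*(37 + (0 + 2)) = (I*√3)*(37 + 2) = (I*√3)*39 = 39*I*√3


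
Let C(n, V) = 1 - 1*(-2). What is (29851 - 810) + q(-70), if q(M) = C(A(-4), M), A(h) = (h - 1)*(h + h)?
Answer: 29044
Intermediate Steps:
A(h) = 2*h*(-1 + h) (A(h) = (-1 + h)*(2*h) = 2*h*(-1 + h))
C(n, V) = 3 (C(n, V) = 1 + 2 = 3)
q(M) = 3
(29851 - 810) + q(-70) = (29851 - 810) + 3 = 29041 + 3 = 29044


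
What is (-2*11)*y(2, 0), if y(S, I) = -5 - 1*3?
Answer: 176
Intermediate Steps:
y(S, I) = -8 (y(S, I) = -5 - 3 = -8)
(-2*11)*y(2, 0) = -2*11*(-8) = -22*(-8) = 176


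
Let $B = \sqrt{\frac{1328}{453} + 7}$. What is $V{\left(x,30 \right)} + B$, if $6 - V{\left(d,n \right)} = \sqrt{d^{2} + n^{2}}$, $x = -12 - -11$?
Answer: $6 - \sqrt{901} + \frac{\sqrt{2038047}}{453} \approx -20.865$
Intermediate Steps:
$x = -1$ ($x = -12 + 11 = -1$)
$V{\left(d,n \right)} = 6 - \sqrt{d^{2} + n^{2}}$
$B = \frac{\sqrt{2038047}}{453}$ ($B = \sqrt{1328 \cdot \frac{1}{453} + 7} = \sqrt{\frac{1328}{453} + 7} = \sqrt{\frac{4499}{453}} = \frac{\sqrt{2038047}}{453} \approx 3.1514$)
$V{\left(x,30 \right)} + B = \left(6 - \sqrt{\left(-1\right)^{2} + 30^{2}}\right) + \frac{\sqrt{2038047}}{453} = \left(6 - \sqrt{1 + 900}\right) + \frac{\sqrt{2038047}}{453} = \left(6 - \sqrt{901}\right) + \frac{\sqrt{2038047}}{453} = 6 - \sqrt{901} + \frac{\sqrt{2038047}}{453}$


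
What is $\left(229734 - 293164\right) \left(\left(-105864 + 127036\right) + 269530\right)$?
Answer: $-18439227860$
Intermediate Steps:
$\left(229734 - 293164\right) \left(\left(-105864 + 127036\right) + 269530\right) = - 63430 \left(21172 + 269530\right) = \left(-63430\right) 290702 = -18439227860$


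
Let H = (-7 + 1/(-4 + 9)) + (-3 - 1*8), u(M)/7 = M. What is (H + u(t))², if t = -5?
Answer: 69696/25 ≈ 2787.8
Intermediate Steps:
u(M) = 7*M
H = -89/5 (H = (-7 + 1/5) + (-3 - 8) = (-7 + ⅕) - 11 = -34/5 - 11 = -89/5 ≈ -17.800)
(H + u(t))² = (-89/5 + 7*(-5))² = (-89/5 - 35)² = (-264/5)² = 69696/25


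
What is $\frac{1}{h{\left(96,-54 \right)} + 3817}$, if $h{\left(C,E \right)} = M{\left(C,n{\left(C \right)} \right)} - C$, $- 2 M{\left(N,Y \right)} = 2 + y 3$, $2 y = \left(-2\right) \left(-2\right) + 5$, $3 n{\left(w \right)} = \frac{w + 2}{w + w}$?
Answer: $\frac{4}{14853} \approx 0.00026931$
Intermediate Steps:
$n{\left(w \right)} = \frac{2 + w}{6 w}$ ($n{\left(w \right)} = \frac{\left(w + 2\right) \frac{1}{w + w}}{3} = \frac{\left(2 + w\right) \frac{1}{2 w}}{3} = \frac{\frac{1}{2} \frac{1}{w} \left(2 + w\right)}{3} = \frac{2 + w}{6 w}$)
$y = \frac{9}{2}$ ($y = \frac{\left(-2\right) \left(-2\right) + 5}{2} = \frac{4 + 5}{2} = \frac{1}{2} \cdot 9 = \frac{9}{2} \approx 4.5$)
$M{\left(N,Y \right)} = - \frac{31}{4}$ ($M{\left(N,Y \right)} = - \frac{2 + \frac{9}{2} \cdot 3}{2} = - \frac{2 + \frac{27}{2}}{2} = \left(- \frac{1}{2}\right) \frac{31}{2} = - \frac{31}{4}$)
$h{\left(C,E \right)} = - \frac{31}{4} - C$
$\frac{1}{h{\left(96,-54 \right)} + 3817} = \frac{1}{\left(- \frac{31}{4} - 96\right) + 3817} = \frac{1}{- \frac{415}{4} + 3817} = \frac{1}{\frac{14853}{4}} = \frac{4}{14853}$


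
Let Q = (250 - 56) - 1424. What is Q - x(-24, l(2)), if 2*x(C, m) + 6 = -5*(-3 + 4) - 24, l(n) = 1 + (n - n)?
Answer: -2425/2 ≈ -1212.5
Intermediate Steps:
l(n) = 1 (l(n) = 1 + 0 = 1)
x(C, m) = -35/2 (x(C, m) = -3 + (-5*(-3 + 4) - 24)/2 = -3 + (-5*1 - 24)/2 = -3 + (-5 - 24)/2 = -3 + (½)*(-29) = -3 - 29/2 = -35/2)
Q = -1230 (Q = 194 - 1424 = -1230)
Q - x(-24, l(2)) = -1230 - 1*(-35/2) = -1230 + 35/2 = -2425/2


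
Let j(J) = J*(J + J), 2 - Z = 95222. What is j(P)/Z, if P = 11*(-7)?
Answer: -5929/47610 ≈ -0.12453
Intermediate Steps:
Z = -95220 (Z = 2 - 1*95222 = 2 - 95222 = -95220)
P = -77
j(J) = 2*J**2 (j(J) = J*(2*J) = 2*J**2)
j(P)/Z = (2*(-77)**2)/(-95220) = (2*5929)*(-1/95220) = 11858*(-1/95220) = -5929/47610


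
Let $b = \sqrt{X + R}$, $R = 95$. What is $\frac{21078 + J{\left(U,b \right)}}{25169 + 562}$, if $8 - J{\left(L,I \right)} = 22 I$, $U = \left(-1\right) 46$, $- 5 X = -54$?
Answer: $\frac{21086}{25731} - \frac{506 \sqrt{5}}{128655} \approx 0.81068$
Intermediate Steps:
$X = \frac{54}{5}$ ($X = \left(- \frac{1}{5}\right) \left(-54\right) = \frac{54}{5} \approx 10.8$)
$U = -46$
$b = \frac{23 \sqrt{5}}{5}$ ($b = \sqrt{\frac{54}{5} + 95} = \sqrt{\frac{529}{5}} = \frac{23 \sqrt{5}}{5} \approx 10.286$)
$J{\left(L,I \right)} = 8 - 22 I$
$\frac{21078 + J{\left(U,b \right)}}{25169 + 562} = \frac{21078 + \left(8 - 22 \frac{23 \sqrt{5}}{5}\right)}{25169 + 562} = \frac{21078 + \left(8 - \frac{506 \sqrt{5}}{5}\right)}{25731} = \left(21086 - \frac{506 \sqrt{5}}{5}\right) \frac{1}{25731} = \frac{21086}{25731} - \frac{506 \sqrt{5}}{128655}$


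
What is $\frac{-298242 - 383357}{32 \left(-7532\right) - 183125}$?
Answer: $\frac{681599}{424149} \approx 1.607$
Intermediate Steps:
$\frac{-298242 - 383357}{32 \left(-7532\right) - 183125} = - \frac{681599}{-241024 - 183125} = - \frac{681599}{-424149} = \left(-681599\right) \left(- \frac{1}{424149}\right) = \frac{681599}{424149}$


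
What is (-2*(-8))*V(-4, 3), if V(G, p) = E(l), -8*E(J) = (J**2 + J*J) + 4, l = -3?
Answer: -44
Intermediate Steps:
E(J) = -1/2 - J**2/4 (E(J) = -((J**2 + J*J) + 4)/8 = -((J**2 + J**2) + 4)/8 = -(2*J**2 + 4)/8 = -(4 + 2*J**2)/8 = -1/2 - J**2/4)
V(G, p) = -11/4 (V(G, p) = -1/2 - 1/4*(-3)**2 = -1/2 - 1/4*9 = -1/2 - 9/4 = -11/4)
(-2*(-8))*V(-4, 3) = -2*(-8)*(-11/4) = 16*(-11/4) = -44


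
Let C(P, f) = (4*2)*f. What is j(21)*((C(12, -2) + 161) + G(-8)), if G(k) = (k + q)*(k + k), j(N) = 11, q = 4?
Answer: 2299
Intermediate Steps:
C(P, f) = 8*f
G(k) = 2*k*(4 + k) (G(k) = (k + 4)*(k + k) = (4 + k)*(2*k) = 2*k*(4 + k))
j(21)*((C(12, -2) + 161) + G(-8)) = 11*((8*(-2) + 161) + 2*(-8)*(4 - 8)) = 11*((-16 + 161) + 2*(-8)*(-4)) = 11*(145 + 64) = 11*209 = 2299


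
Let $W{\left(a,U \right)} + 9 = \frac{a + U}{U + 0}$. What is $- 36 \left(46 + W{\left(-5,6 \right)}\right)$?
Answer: $-1338$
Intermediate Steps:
$W{\left(a,U \right)} = -9 + \frac{U + a}{U}$ ($W{\left(a,U \right)} = -9 + \frac{a + U}{U + 0} = -9 + \frac{U + a}{U}$)
$- 36 \left(46 + W{\left(-5,6 \right)}\right) = - 36 \left(46 - \left(8 + \frac{5}{6}\right)\right) = - 36 \left(46 - \frac{53}{6}\right) = \left(-36\right) \frac{223}{6} = -1338$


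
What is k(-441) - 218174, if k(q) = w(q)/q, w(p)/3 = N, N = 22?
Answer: -32071600/147 ≈ -2.1817e+5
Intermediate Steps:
w(p) = 66 (w(p) = 3*22 = 66)
k(q) = 66/q
k(-441) - 218174 = 66/(-441) - 218174 = 66*(-1/441) - 218174 = -22/147 - 218174 = -32071600/147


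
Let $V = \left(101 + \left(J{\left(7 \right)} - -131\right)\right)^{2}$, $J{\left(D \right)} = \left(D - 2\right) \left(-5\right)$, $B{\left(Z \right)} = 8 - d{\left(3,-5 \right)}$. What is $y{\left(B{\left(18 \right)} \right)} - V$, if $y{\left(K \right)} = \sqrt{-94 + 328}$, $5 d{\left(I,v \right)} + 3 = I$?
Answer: $-42849 + 3 \sqrt{26} \approx -42834.0$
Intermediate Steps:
$d{\left(I,v \right)} = - \frac{3}{5} + \frac{I}{5}$
$B{\left(Z \right)} = 8$ ($B{\left(Z \right)} = 8 - \left(- \frac{3}{5} + \frac{1}{5} \cdot 3\right) = 8 - \left(- \frac{3}{5} + \frac{3}{5}\right) = 8 - 0 = 8 + 0 = 8$)
$J{\left(D \right)} = 10 - 5 D$ ($J{\left(D \right)} = \left(-2 + D\right) \left(-5\right) = 10 - 5 D$)
$y{\left(K \right)} = 3 \sqrt{26}$ ($y{\left(K \right)} = \sqrt{234} = 3 \sqrt{26}$)
$V = 42849$ ($V = \left(101 + \left(\left(10 - 35\right) - -131\right)\right)^{2} = \left(101 + \left(\left(10 - 35\right) + 131\right)\right)^{2} = \left(101 + \left(-25 + 131\right)\right)^{2} = \left(101 + 106\right)^{2} = 207^{2} = 42849$)
$y{\left(B{\left(18 \right)} \right)} - V = 3 \sqrt{26} - 42849 = -42849 + 3 \sqrt{26}$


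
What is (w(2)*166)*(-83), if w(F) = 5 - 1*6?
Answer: 13778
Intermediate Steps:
w(F) = -1 (w(F) = 5 - 6 = -1)
(w(2)*166)*(-83) = -1*166*(-83) = -166*(-83) = 13778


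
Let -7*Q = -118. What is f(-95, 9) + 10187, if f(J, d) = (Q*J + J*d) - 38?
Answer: 53848/7 ≈ 7692.6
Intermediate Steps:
Q = 118/7 (Q = -1/7*(-118) = 118/7 ≈ 16.857)
f(J, d) = -38 + 118*J/7 + J*d (f(J, d) = (118*J/7 + J*d) - 38 = -38 + 118*J/7 + J*d)
f(-95, 9) + 10187 = (-38 + (118/7)*(-95) - 95*9) + 10187 = (-38 - 11210/7 - 855) + 10187 = -17461/7 + 10187 = 53848/7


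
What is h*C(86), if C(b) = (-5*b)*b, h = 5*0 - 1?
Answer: 36980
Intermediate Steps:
h = -1 (h = 0 - 1 = -1)
C(b) = -5*b²
h*C(86) = -(-5)*86² = -(-5)*7396 = -1*(-36980) = 36980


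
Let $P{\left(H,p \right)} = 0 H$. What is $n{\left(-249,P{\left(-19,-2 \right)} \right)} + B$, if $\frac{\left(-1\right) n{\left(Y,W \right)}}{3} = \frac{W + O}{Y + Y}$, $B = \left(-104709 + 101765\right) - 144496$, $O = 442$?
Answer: $- \frac{12237299}{83} \approx -1.4744 \cdot 10^{5}$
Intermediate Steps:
$P{\left(H,p \right)} = 0$
$B = -147440$ ($B = -2944 - 144496 = -147440$)
$n{\left(Y,W \right)} = - \frac{3 \left(442 + W\right)}{2 Y}$ ($n{\left(Y,W \right)} = - 3 \frac{W + 442}{Y + Y} = - 3 \frac{442 + W}{2 Y} = - \frac{3 \left(442 + W\right)}{2 Y}$)
$n{\left(-249,P{\left(-19,-2 \right)} \right)} + B = \frac{3 \left(-442 - 0\right)}{2 \left(-249\right)} - 147440 = \frac{3}{2} \left(- \frac{1}{249}\right) \left(-442 + 0\right) - 147440 = \frac{3}{2} \left(- \frac{1}{249}\right) \left(-442\right) - 147440 = \frac{221}{83} - 147440 = - \frac{12237299}{83}$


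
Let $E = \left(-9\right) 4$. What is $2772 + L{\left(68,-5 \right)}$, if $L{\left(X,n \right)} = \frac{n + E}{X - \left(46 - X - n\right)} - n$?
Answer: $\frac{236004}{85} \approx 2776.5$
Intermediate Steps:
$E = -36$
$L{\left(X,n \right)} = - n + \frac{-36 + n}{-46 + n + 2 X}$ ($L{\left(X,n \right)} = \frac{n - 36}{X - \left(46 - X - n\right)} - n = \frac{-36 + n}{X + \left(-46 + X + n\right)} - n = \frac{-36 + n}{-46 + n + 2 X} - n = - n + \frac{-36 + n}{-46 + n + 2 X}$)
$2772 + L{\left(68,-5 \right)} = 2772 + \frac{-36 - \left(-5\right)^{2} + 47 \left(-5\right) - 136 \left(-5\right)}{-46 - 5 + 2 \cdot 68} = 2772 + \frac{-36 - 25 - 235 + 680}{-46 - 5 + 136} = 2772 + \frac{-36 - 25 - 235 + 680}{85} = 2772 + \frac{1}{85} \cdot 384 = 2772 + \frac{384}{85} = \frac{236004}{85}$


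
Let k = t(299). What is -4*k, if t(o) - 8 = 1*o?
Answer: -1228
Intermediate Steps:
t(o) = 8 + o (t(o) = 8 + 1*o = 8 + o)
k = 307 (k = 8 + 299 = 307)
-4*k = -4*307 = -1228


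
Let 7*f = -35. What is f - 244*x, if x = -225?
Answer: 54895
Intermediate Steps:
f = -5 (f = (1/7)*(-35) = -5)
f - 244*x = -5 - 244*(-225) = -5 + 54900 = 54895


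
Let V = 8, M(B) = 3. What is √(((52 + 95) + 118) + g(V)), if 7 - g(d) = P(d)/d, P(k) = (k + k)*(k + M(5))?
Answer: 5*√10 ≈ 15.811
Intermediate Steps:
P(k) = 2*k*(3 + k) (P(k) = (k + k)*(k + 3) = (2*k)*(3 + k) = 2*k*(3 + k))
g(d) = 1 - 2*d (g(d) = 7 - 2*d*(3 + d)/d = 7 - (6 + 2*d) = 7 + (-6 - 2*d) = 1 - 2*d)
√(((52 + 95) + 118) + g(V)) = √(((52 + 95) + 118) + (1 - 2*8)) = √((147 + 118) + (1 - 16)) = √(265 - 15) = √250 = 5*√10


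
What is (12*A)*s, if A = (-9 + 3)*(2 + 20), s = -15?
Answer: 23760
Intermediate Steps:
A = -132 (A = -6*22 = -132)
(12*A)*s = (12*(-132))*(-15) = -1584*(-15) = 23760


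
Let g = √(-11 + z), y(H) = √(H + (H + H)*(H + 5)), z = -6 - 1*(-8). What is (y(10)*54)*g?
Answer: 162*I*√310 ≈ 2852.3*I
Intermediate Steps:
z = 2 (z = -6 + 8 = 2)
y(H) = √(H + 2*H*(5 + H)) (y(H) = √(H + (2*H)*(5 + H)) = √(H + 2*H*(5 + H)))
g = 3*I (g = √(-11 + 2) = √(-9) = 3*I ≈ 3.0*I)
(y(10)*54)*g = (√(10*(11 + 2*10))*54)*(3*I) = (√(10*(11 + 20))*54)*(3*I) = (√(10*31)*54)*(3*I) = (√310*54)*(3*I) = (54*√310)*(3*I) = 162*I*√310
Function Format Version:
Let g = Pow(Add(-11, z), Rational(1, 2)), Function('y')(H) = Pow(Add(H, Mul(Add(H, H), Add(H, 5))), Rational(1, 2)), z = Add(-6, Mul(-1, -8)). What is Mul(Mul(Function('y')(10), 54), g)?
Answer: Mul(162, I, Pow(310, Rational(1, 2))) ≈ Mul(2852.3, I)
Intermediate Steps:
z = 2 (z = Add(-6, 8) = 2)
Function('y')(H) = Pow(Add(H, Mul(2, H, Add(5, H))), Rational(1, 2)) (Function('y')(H) = Pow(Add(H, Mul(Mul(2, H), Add(5, H))), Rational(1, 2)) = Pow(Add(H, Mul(2, H, Add(5, H))), Rational(1, 2)))
g = Mul(3, I) (g = Pow(Add(-11, 2), Rational(1, 2)) = Pow(-9, Rational(1, 2)) = Mul(3, I) ≈ Mul(3.0000, I))
Mul(Mul(Function('y')(10), 54), g) = Mul(Mul(Pow(Mul(10, Add(11, Mul(2, 10))), Rational(1, 2)), 54), Mul(3, I)) = Mul(Mul(Pow(Mul(10, Add(11, 20)), Rational(1, 2)), 54), Mul(3, I)) = Mul(Mul(Pow(Mul(10, 31), Rational(1, 2)), 54), Mul(3, I)) = Mul(Mul(Pow(310, Rational(1, 2)), 54), Mul(3, I)) = Mul(Mul(54, Pow(310, Rational(1, 2))), Mul(3, I)) = Mul(162, I, Pow(310, Rational(1, 2)))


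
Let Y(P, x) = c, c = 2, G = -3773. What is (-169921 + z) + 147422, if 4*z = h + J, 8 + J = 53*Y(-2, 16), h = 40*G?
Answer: -120409/2 ≈ -60205.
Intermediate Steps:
h = -150920 (h = 40*(-3773) = -150920)
Y(P, x) = 2
J = 98 (J = -8 + 53*2 = -8 + 106 = 98)
z = -75411/2 (z = (-150920 + 98)/4 = (¼)*(-150822) = -75411/2 ≈ -37706.)
(-169921 + z) + 147422 = (-169921 - 75411/2) + 147422 = -415253/2 + 147422 = -120409/2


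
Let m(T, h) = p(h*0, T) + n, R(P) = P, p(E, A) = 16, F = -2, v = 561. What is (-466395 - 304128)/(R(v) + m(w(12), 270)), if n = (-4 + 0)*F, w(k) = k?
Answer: -19757/15 ≈ -1317.1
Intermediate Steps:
n = 8 (n = (-4 + 0)*(-2) = -4*(-2) = 8)
m(T, h) = 24 (m(T, h) = 16 + 8 = 24)
(-466395 - 304128)/(R(v) + m(w(12), 270)) = (-466395 - 304128)/(561 + 24) = -770523/585 = -770523*1/585 = -19757/15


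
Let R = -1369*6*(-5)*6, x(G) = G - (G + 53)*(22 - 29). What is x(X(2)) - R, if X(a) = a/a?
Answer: -246041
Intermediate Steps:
X(a) = 1
x(G) = 371 + 8*G (x(G) = G - (53 + G)*(-7) = G - (-371 - 7*G) = G + (371 + 7*G) = 371 + 8*G)
R = 246420 (R = -(-41070)*6 = -1369*(-180) = 246420)
x(X(2)) - R = (371 + 8*1) - 1*246420 = (371 + 8) - 246420 = 379 - 246420 = -246041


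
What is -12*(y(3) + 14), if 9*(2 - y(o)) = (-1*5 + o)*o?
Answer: -200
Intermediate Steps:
y(o) = 2 - o*(-5 + o)/9 (y(o) = 2 - (-1*5 + o)*o/9 = 2 - (-5 + o)*o/9 = 2 - o*(-5 + o)/9)
-12*(y(3) + 14) = -12*((2 - 1/9*3**2 + (5/9)*3) + 14) = -12*((2 - 1/9*9 + 5/3) + 14) = -12*((2 - 1 + 5/3) + 14) = -12*(8/3 + 14) = -12*50/3 = -200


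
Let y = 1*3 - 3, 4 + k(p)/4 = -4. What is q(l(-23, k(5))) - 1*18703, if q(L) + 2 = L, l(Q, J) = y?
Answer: -18705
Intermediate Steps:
k(p) = -32 (k(p) = -16 + 4*(-4) = -16 - 16 = -32)
y = 0 (y = 3 - 3 = 0)
l(Q, J) = 0
q(L) = -2 + L
q(l(-23, k(5))) - 1*18703 = (-2 + 0) - 1*18703 = -2 - 18703 = -18705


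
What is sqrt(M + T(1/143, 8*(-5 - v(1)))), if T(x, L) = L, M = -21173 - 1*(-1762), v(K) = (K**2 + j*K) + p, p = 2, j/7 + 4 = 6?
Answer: I*sqrt(19587) ≈ 139.95*I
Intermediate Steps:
j = 14 (j = -28 + 7*6 = -28 + 42 = 14)
v(K) = 2 + K**2 + 14*K (v(K) = (K**2 + 14*K) + 2 = 2 + K**2 + 14*K)
M = -19411 (M = -21173 + 1762 = -19411)
sqrt(M + T(1/143, 8*(-5 - v(1)))) = sqrt(-19411 + 8*(-5 - (2 + 1**2 + 14*1))) = sqrt(-19411 + 8*(-5 - (2 + 1 + 14))) = sqrt(-19411 + 8*(-5 - 1*17)) = sqrt(-19411 + 8*(-5 - 17)) = sqrt(-19411 + 8*(-22)) = sqrt(-19411 - 176) = sqrt(-19587) = I*sqrt(19587)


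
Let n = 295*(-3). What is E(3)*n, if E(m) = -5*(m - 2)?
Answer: 4425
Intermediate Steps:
E(m) = 10 - 5*m (E(m) = -5*(-2 + m) = 10 - 5*m)
n = -885
E(3)*n = (10 - 5*3)*(-885) = (10 - 15)*(-885) = -5*(-885) = 4425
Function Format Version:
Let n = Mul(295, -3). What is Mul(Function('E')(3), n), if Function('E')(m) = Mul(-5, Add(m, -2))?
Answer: 4425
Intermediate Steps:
Function('E')(m) = Add(10, Mul(-5, m)) (Function('E')(m) = Mul(-5, Add(-2, m)) = Add(10, Mul(-5, m)))
n = -885
Mul(Function('E')(3), n) = Mul(Add(10, Mul(-5, 3)), -885) = Mul(Add(10, -15), -885) = Mul(-5, -885) = 4425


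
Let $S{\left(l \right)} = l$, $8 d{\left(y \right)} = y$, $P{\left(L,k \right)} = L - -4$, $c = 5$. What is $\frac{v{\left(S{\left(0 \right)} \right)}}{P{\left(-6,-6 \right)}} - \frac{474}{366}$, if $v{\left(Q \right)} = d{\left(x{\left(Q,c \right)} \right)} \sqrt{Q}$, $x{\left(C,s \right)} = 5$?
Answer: $- \frac{79}{61} \approx -1.2951$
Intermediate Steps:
$P{\left(L,k \right)} = 4 + L$ ($P{\left(L,k \right)} = L + 4 = 4 + L$)
$d{\left(y \right)} = \frac{y}{8}$
$v{\left(Q \right)} = \frac{5 \sqrt{Q}}{8}$ ($v{\left(Q \right)} = \frac{1}{8} \cdot 5 \sqrt{Q} = \frac{5 \sqrt{Q}}{8}$)
$\frac{v{\left(S{\left(0 \right)} \right)}}{P{\left(-6,-6 \right)}} - \frac{474}{366} = \frac{\frac{5}{8} \sqrt{0}}{4 - 6} - \frac{474}{366} = \frac{\frac{5}{8} \cdot 0}{-2} - \frac{79}{61} = 0 \left(- \frac{1}{2}\right) - \frac{79}{61} = 0 - \frac{79}{61} = - \frac{79}{61}$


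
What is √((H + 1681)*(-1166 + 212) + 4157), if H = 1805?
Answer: I*√3321487 ≈ 1822.5*I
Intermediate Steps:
√((H + 1681)*(-1166 + 212) + 4157) = √((1805 + 1681)*(-1166 + 212) + 4157) = √(3486*(-954) + 4157) = √(-3325644 + 4157) = √(-3321487) = I*√3321487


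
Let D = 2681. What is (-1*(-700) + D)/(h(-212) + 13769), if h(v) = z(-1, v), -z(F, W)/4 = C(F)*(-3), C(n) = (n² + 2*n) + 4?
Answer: 3381/13805 ≈ 0.24491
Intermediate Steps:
C(n) = 4 + n² + 2*n
z(F, W) = 48 + 12*F² + 24*F (z(F, W) = -4*(4 + F² + 2*F)*(-3) = -4*(-12 - 6*F - 3*F²) = 48 + 12*F² + 24*F)
h(v) = 36 (h(v) = 48 + 12*(-1)² + 24*(-1) = 48 + 12*1 - 24 = 48 + 12 - 24 = 36)
(-1*(-700) + D)/(h(-212) + 13769) = (-1*(-700) + 2681)/(36 + 13769) = (700 + 2681)/13805 = 3381*(1/13805) = 3381/13805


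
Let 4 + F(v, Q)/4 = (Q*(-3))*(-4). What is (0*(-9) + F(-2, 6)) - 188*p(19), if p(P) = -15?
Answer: 3092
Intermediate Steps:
F(v, Q) = -16 + 48*Q (F(v, Q) = -16 + 4*((Q*(-3))*(-4)) = -16 + 4*(-3*Q*(-4)) = -16 + 4*(12*Q) = -16 + 48*Q)
(0*(-9) + F(-2, 6)) - 188*p(19) = (0*(-9) + (-16 + 48*6)) - 188*(-15) = (0 + (-16 + 288)) + 2820 = (0 + 272) + 2820 = 272 + 2820 = 3092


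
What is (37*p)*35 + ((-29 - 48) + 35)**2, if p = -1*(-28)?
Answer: 38024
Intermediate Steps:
p = 28
(37*p)*35 + ((-29 - 48) + 35)**2 = (37*28)*35 + ((-29 - 48) + 35)**2 = 1036*35 + (-77 + 35)**2 = 36260 + (-42)**2 = 36260 + 1764 = 38024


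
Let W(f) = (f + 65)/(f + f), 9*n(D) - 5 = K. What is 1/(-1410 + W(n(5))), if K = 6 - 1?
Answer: -4/5521 ≈ -0.00072451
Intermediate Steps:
K = 5
n(D) = 10/9 (n(D) = 5/9 + (⅑)*5 = 5/9 + 5/9 = 10/9)
W(f) = (65 + f)/(2*f) (W(f) = (65 + f)/((2*f)) = (65 + f)*(1/(2*f)) = (65 + f)/(2*f))
1/(-1410 + W(n(5))) = 1/(-1410 + (65 + 10/9)/(2*(10/9))) = 1/(-1410 + (½)*(9/10)*(595/9)) = 1/(-1410 + 119/4) = 1/(-5521/4) = -4/5521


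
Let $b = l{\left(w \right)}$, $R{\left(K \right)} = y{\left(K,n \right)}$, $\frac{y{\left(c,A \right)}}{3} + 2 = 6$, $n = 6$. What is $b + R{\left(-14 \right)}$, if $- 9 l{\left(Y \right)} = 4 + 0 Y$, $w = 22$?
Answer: $\frac{104}{9} \approx 11.556$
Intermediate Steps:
$y{\left(c,A \right)} = 12$ ($y{\left(c,A \right)} = -6 + 3 \cdot 6 = -6 + 18 = 12$)
$l{\left(Y \right)} = - \frac{4}{9}$ ($l{\left(Y \right)} = - \frac{4 + 0 Y}{9} = - \frac{4 + 0}{9} = \left(- \frac{1}{9}\right) 4 = - \frac{4}{9}$)
$R{\left(K \right)} = 12$
$b = - \frac{4}{9} \approx -0.44444$
$b + R{\left(-14 \right)} = - \frac{4}{9} + 12 = \frac{104}{9}$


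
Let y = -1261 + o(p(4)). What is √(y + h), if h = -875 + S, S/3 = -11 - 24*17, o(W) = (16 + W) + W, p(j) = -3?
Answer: I*√3383 ≈ 58.164*I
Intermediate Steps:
o(W) = 16 + 2*W
S = -1257 (S = 3*(-11 - 24*17) = 3*(-11 - 408) = 3*(-419) = -1257)
y = -1251 (y = -1261 + (16 + 2*(-3)) = -1261 + (16 - 6) = -1261 + 10 = -1251)
h = -2132 (h = -875 - 1257 = -2132)
√(y + h) = √(-1251 - 2132) = √(-3383) = I*√3383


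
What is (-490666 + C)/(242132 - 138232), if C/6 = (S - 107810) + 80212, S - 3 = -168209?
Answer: -166549/10390 ≈ -16.030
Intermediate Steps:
S = -168206 (S = 3 - 168209 = -168206)
C = -1174824 (C = 6*((-168206 - 107810) + 80212) = 6*(-276016 + 80212) = 6*(-195804) = -1174824)
(-490666 + C)/(242132 - 138232) = (-490666 - 1174824)/(242132 - 138232) = -1665490/103900 = -1665490*1/103900 = -166549/10390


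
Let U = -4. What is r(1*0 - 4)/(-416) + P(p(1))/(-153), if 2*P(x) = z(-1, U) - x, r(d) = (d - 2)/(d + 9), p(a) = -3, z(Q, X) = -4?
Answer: 979/159120 ≈ 0.0061526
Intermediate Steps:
r(d) = (-2 + d)/(9 + d)
P(x) = -2 - x/2 (P(x) = (-4 - x)/2 = -2 - x/2)
r(1*0 - 4)/(-416) + P(p(1))/(-153) = ((-2 + (1*0 - 4))/(9 + (1*0 - 4)))/(-416) + (-2 - 1/2*(-3))/(-153) = ((-2 + (0 - 4))/(9 + (0 - 4)))*(-1/416) + (-2 + 3/2)*(-1/153) = ((-2 - 4)/(9 - 4))*(-1/416) - 1/2*(-1/153) = (-6/5)*(-1/416) + 1/306 = ((1/5)*(-6))*(-1/416) + 1/306 = -6/5*(-1/416) + 1/306 = 3/1040 + 1/306 = 979/159120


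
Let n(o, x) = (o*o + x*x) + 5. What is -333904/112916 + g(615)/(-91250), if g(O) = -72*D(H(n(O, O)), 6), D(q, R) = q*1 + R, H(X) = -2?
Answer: -3804527524/1287948125 ≈ -2.9539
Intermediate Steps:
n(o, x) = 5 + o**2 + x**2 (n(o, x) = (o**2 + x**2) + 5 = 5 + o**2 + x**2)
D(q, R) = R + q (D(q, R) = q + R = R + q)
g(O) = -288 (g(O) = -72*(6 - 2) = -72*4 = -288)
-333904/112916 + g(615)/(-91250) = -333904/112916 - 288/(-91250) = -333904*1/112916 - 288*(-1/91250) = -83476/28229 + 144/45625 = -3804527524/1287948125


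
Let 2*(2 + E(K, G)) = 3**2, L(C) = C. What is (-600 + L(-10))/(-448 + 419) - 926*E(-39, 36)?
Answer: -66525/29 ≈ -2294.0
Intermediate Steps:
E(K, G) = 5/2 (E(K, G) = -2 + (1/2)*3**2 = -2 + (1/2)*9 = -2 + 9/2 = 5/2)
(-600 + L(-10))/(-448 + 419) - 926*E(-39, 36) = (-600 - 10)/(-448 + 419) - 926*5/2 = -610/(-29) - 2315 = -610*(-1/29) - 2315 = 610/29 - 2315 = -66525/29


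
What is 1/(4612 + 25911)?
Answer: 1/30523 ≈ 3.2762e-5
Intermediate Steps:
1/(4612 + 25911) = 1/30523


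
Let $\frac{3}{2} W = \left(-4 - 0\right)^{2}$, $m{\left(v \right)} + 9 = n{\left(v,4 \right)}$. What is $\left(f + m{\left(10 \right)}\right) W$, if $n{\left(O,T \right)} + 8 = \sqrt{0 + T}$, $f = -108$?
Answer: $-1312$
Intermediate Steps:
$n{\left(O,T \right)} = -8 + \sqrt{T}$ ($n{\left(O,T \right)} = -8 + \sqrt{0 + T} = -8 + \sqrt{T}$)
$m{\left(v \right)} = -15$ ($m{\left(v \right)} = -9 - \left(8 - \sqrt{4}\right) = -9 + \left(-8 + 2\right) = -9 - 6 = -15$)
$W = \frac{32}{3}$ ($W = \frac{2 \left(-4 - 0\right)^{2}}{3} = \frac{2 \left(-4 + 0\right)^{2}}{3} = \frac{2 \left(-4\right)^{2}}{3} = \frac{2}{3} \cdot 16 = \frac{32}{3} \approx 10.667$)
$\left(f + m{\left(10 \right)}\right) W = \left(-108 - 15\right) \frac{32}{3} = \left(-123\right) \frac{32}{3} = -1312$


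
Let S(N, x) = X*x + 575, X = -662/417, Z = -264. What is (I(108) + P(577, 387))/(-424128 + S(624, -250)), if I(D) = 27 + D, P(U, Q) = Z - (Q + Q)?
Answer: 376551/176456101 ≈ 0.0021340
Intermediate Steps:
P(U, Q) = -264 - 2*Q (P(U, Q) = -264 - (Q + Q) = -264 - 2*Q)
X = -662/417 (X = -662*1/417 = -662/417 ≈ -1.5875)
S(N, x) = 575 - 662*x/417 (S(N, x) = -662*x/417 + 575 = 575 - 662*x/417)
(I(108) + P(577, 387))/(-424128 + S(624, -250)) = ((27 + 108) + (-264 - 2*387))/(-424128 + (575 - 662/417*(-250))) = (135 + (-264 - 774))/(-424128 + (575 + 165500/417)) = (135 - 1038)/(-424128 + 405275/417) = -903/(-176456101/417) = -903*(-417/176456101) = 376551/176456101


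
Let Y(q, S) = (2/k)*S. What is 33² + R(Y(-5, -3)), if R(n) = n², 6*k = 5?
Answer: 28521/25 ≈ 1140.8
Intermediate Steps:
k = ⅚ (k = (⅙)*5 = ⅚ ≈ 0.83333)
Y(q, S) = 12*S/5 (Y(q, S) = (2/(⅚))*S = (2*(6/5))*S = 12*S/5)
33² + R(Y(-5, -3)) = 33² + ((12/5)*(-3))² = 1089 + (-36/5)² = 1089 + 1296/25 = 28521/25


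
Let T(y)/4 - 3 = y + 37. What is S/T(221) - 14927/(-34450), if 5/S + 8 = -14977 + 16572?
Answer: 12365821903/28538862300 ≈ 0.43330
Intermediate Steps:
T(y) = 160 + 4*y (T(y) = 12 + 4*(y + 37) = 12 + 4*(37 + y) = 12 + (148 + 4*y) = 160 + 4*y)
S = 5/1587 (S = 5/(-8 + (-14977 + 16572)) = 5/(-8 + 1595) = 5/1587 ≈ 0.0031506)
S/T(221) - 14927/(-34450) = 5/(1587*(160 + 4*221)) - 14927/(-34450) = 5/(1587*(160 + 884)) - 14927*(-1/34450) = (5/1587)/1044 + 14927/34450 = (5/1587)*(1/1044) + 14927/34450 = 5/1656828 + 14927/34450 = 12365821903/28538862300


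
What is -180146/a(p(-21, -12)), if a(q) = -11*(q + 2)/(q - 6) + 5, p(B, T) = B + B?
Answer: 1080876/25 ≈ 43235.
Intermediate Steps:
p(B, T) = 2*B
a(q) = 5 - 11*(2 + q)/(-6 + q) (a(q) = -11*(2 + q)/(-6 + q) + 5 = 5 - 11*(2 + q)/(-6 + q))
-180146/a(p(-21, -12)) = -180146*(-6 + 2*(-21))/(2*(-26 - 6*(-21))) = -180146*(-6 - 42)/(2*(-26 - 3*(-42))) = -180146*(-24/(-26 + 126)) = -180146/(2*(-1/48)*100) = -180146/(-25/6) = -180146*(-6/25) = 1080876/25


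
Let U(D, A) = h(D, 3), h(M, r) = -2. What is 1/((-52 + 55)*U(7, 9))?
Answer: -⅙ ≈ -0.16667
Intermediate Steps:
U(D, A) = -2
1/((-52 + 55)*U(7, 9)) = 1/((-52 + 55)*(-2)) = 1/(3*(-2)) = 1/(-6) = -⅙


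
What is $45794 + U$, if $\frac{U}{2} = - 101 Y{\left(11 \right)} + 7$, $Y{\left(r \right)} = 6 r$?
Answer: $32476$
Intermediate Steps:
$U = -13318$ ($U = 2 \left(- 101 \cdot 6 \cdot 11 + 7\right) = 2 \left(\left(-101\right) 66 + 7\right) = 2 \left(-6666 + 7\right) = 2 \left(-6659\right) = -13318$)
$45794 + U = 45794 - 13318 = 32476$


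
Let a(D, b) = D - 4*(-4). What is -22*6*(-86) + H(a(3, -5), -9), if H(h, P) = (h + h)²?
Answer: 12796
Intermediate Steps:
a(D, b) = 16 + D (a(D, b) = D + 16 = 16 + D)
H(h, P) = 4*h² (H(h, P) = (2*h)² = 4*h²)
-22*6*(-86) + H(a(3, -5), -9) = -22*6*(-86) + 4*(16 + 3)² = -132*(-86) + 4*19² = 11352 + 4*361 = 11352 + 1444 = 12796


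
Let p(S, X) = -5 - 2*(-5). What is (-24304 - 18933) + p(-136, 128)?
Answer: -43232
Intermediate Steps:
p(S, X) = 5 (p(S, X) = -5 + 10 = 5)
(-24304 - 18933) + p(-136, 128) = (-24304 - 18933) + 5 = -43237 + 5 = -43232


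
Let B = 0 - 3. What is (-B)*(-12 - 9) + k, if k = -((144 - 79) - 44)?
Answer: -84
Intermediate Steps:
B = -3
k = -21 (k = -(65 - 44) = -1*21 = -21)
(-B)*(-12 - 9) + k = (-1*(-3))*(-12 - 9) - 21 = 3*(-21) - 21 = -63 - 21 = -84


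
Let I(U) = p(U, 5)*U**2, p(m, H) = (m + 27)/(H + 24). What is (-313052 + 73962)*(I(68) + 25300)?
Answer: -280447788200/29 ≈ -9.6706e+9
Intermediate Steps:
p(m, H) = (27 + m)/(24 + H)
I(U) = U**2*(27/29 + U/29) (I(U) = ((27 + U)/(24 + 5))*U**2 = ((27 + U)/29)*U**2 = (27/29 + U/29)*U**2 = U**2*(27/29 + U/29))
(-313052 + 73962)*(I(68) + 25300) = (-313052 + 73962)*((1/29)*68**2*(27 + 68) + 25300) = -239090*((1/29)*4624*95 + 25300) = -239090*(439280/29 + 25300) = -239090*1172980/29 = -280447788200/29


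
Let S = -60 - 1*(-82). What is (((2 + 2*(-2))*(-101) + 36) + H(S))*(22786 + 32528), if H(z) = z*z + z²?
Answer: 66708684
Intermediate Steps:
S = 22 (S = -60 + 82 = 22)
H(z) = 2*z² (H(z) = z² + z² = 2*z²)
(((2 + 2*(-2))*(-101) + 36) + H(S))*(22786 + 32528) = (((2 + 2*(-2))*(-101) + 36) + 2*22²)*(22786 + 32528) = (((2 - 4)*(-101) + 36) + 2*484)*55314 = ((-2*(-101) + 36) + 968)*55314 = ((202 + 36) + 968)*55314 = (238 + 968)*55314 = 1206*55314 = 66708684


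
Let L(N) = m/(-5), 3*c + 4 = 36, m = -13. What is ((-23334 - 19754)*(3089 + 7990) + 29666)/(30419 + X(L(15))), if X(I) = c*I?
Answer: -7160134290/456701 ≈ -15678.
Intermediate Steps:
c = 32/3 (c = -4/3 + (⅓)*36 = -4/3 + 12 = 32/3 ≈ 10.667)
L(N) = 13/5 (L(N) = -13/(-5) = -13*(-⅕) = 13/5)
X(I) = 32*I/3
((-23334 - 19754)*(3089 + 7990) + 29666)/(30419 + X(L(15))) = ((-23334 - 19754)*(3089 + 7990) + 29666)/(30419 + (32/3)*(13/5)) = (-43088*11079 + 29666)/(30419 + 416/15) = (-477371952 + 29666)/(456701/15) = -477342286*15/456701 = -7160134290/456701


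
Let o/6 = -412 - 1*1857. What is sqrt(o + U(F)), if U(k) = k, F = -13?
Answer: I*sqrt(13627) ≈ 116.73*I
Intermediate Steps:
o = -13614 (o = 6*(-412 - 1*1857) = 6*(-412 - 1857) = 6*(-2269) = -13614)
sqrt(o + U(F)) = sqrt(-13614 - 13) = sqrt(-13627) = I*sqrt(13627)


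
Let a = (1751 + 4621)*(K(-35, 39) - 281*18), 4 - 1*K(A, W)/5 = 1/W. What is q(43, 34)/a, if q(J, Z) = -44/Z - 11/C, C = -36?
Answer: 7865/255411093456 ≈ 3.0794e-8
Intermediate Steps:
K(A, W) = 20 - 5/W
q(J, Z) = 11/36 - 44/Z (q(J, Z) = -44/Z - 11/(-36) = -44/Z - 11*(-1/36) = -44/Z + 11/36 = 11/36 - 44/Z)
a = -417338388/13 (a = (1751 + 4621)*((20 - 5/39) - 281*18) = 6372*((20 - 5*1/39) - 5058) = 6372*((20 - 5/39) - 5058) = 6372*(775/39 - 5058) = 6372*(-196487/39) = -417338388/13 ≈ -3.2103e+7)
q(43, 34)/a = (11/36 - 44/34)/(-417338388/13) = (11/36 - 44*1/34)*(-13/417338388) = (11/36 - 22/17)*(-13/417338388) = -605/612*(-13/417338388) = 7865/255411093456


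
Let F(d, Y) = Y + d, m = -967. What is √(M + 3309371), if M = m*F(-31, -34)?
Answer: 13*√19954 ≈ 1836.4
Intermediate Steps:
M = 62855 (M = -967*(-34 - 31) = -967*(-65) = 62855)
√(M + 3309371) = √(62855 + 3309371) = √3372226 = 13*√19954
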